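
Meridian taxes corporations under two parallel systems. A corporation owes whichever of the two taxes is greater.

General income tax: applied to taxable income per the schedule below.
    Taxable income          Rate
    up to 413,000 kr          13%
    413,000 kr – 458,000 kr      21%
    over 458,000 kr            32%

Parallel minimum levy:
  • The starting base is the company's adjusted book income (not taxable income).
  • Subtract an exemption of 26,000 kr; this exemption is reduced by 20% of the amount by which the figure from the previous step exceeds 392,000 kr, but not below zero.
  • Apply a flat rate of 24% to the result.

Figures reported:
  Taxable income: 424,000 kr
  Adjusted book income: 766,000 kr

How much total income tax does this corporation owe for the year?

183,840 kr

Parallel minimum levy:
  Base (adjusted book income): 766,000 kr
  Exemption: 20% × (766,000 kr − 392,000 kr) = 74,800 kr ≥ 26,000 kr, so the exemption is fully phased out
  Base: 766,000 kr − 0 kr = 766,000 kr
  766,000 kr × 24% = 183,840 kr

General income tax:
  413,000 kr × 13% = 53,690 kr
  11,000 kr × 21% = 2,310 kr
  → 56,000 kr

183,840 kr > 56,000 kr, so the parallel minimum levy is the binding amount.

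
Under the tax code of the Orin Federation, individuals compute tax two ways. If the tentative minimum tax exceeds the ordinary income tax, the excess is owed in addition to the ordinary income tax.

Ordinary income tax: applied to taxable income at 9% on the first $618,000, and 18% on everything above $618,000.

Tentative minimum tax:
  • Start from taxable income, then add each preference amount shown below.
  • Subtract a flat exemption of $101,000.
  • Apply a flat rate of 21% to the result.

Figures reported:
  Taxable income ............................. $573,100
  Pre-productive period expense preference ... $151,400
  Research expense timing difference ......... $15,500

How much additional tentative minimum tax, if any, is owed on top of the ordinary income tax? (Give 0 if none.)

Tentative minimum tax:
  Adjusted income: $573,100 + $151,400 + $15,500 = $740,000
  Less exemption $101,000 → base $639,000
  $639,000 × 21% = $134,190

Ordinary income tax:
  $573,100 × 9% = $51,579

Excess of tentative minimum tax over ordinary income tax: $134,190 − $51,579 = $82,611.

$82,611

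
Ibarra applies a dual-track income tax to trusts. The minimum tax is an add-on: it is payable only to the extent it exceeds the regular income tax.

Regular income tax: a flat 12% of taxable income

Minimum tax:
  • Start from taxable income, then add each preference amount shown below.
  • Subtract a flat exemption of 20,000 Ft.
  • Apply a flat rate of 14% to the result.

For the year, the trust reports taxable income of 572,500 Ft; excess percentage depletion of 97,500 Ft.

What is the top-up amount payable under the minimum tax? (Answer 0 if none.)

22,300 Ft

Regular income tax:
  572,500 Ft × 12% = 68,700 Ft

Minimum tax:
  Adjusted income: 572,500 Ft + 97,500 Ft = 670,000 Ft
  Less exemption 20,000 Ft → base 650,000 Ft
  650,000 Ft × 14% = 91,000 Ft

Excess of minimum tax over regular income tax: 91,000 Ft − 68,700 Ft = 22,300 Ft.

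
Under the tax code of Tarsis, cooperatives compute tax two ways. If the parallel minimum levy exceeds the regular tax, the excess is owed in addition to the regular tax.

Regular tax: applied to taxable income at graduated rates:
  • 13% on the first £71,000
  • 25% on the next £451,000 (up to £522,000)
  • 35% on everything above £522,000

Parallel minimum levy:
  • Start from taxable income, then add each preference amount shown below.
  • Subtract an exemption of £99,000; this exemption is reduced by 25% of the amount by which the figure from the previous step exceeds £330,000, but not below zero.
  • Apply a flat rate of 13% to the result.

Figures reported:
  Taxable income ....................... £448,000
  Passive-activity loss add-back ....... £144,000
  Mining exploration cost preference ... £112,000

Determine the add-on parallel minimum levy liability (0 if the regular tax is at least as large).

£0

Regular tax:
  £71,000 × 13% = £9,230
  £377,000 × 25% = £94,250
  → £103,480

Parallel minimum levy:
  Adjusted income: £448,000 + £144,000 + £112,000 = £704,000
  Exemption: £99,000 − 25% × (£704,000 − £330,000) = £99,000 − £93,500 = £5,500
  Base: £704,000 − £5,500 = £698,500
  £698,500 × 13% = £90,805

£90,805 ≤ £103,480, so no add-on is due.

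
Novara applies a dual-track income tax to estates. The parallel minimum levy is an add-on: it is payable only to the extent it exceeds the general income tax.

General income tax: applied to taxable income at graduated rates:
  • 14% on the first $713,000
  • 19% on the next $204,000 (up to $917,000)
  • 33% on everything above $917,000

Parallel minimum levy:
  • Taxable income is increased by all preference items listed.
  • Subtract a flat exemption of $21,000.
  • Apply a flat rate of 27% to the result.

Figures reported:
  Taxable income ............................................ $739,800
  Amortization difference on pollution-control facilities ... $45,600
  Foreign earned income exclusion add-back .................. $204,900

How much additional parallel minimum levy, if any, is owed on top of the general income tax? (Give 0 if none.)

$156,799

General income tax:
  $713,000 × 14% = $99,820
  $26,800 × 19% = $5,092
  → $104,912

Parallel minimum levy:
  Adjusted income: $739,800 + $45,600 + $204,900 = $990,300
  Less exemption $21,000 → base $969,300
  $969,300 × 27% = $261,711

Excess of parallel minimum levy over general income tax: $261,711 − $104,912 = $156,799.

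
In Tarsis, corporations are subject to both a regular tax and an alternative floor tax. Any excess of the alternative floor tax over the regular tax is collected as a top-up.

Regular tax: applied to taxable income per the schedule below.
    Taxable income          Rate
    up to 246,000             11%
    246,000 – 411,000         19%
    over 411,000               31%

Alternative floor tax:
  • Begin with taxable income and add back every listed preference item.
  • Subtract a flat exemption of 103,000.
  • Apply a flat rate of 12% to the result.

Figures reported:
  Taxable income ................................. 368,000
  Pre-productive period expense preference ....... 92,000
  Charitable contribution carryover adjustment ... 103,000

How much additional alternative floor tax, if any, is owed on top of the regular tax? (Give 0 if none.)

4,960

Alternative floor tax:
  Adjusted income: 368,000 + 92,000 + 103,000 = 563,000
  Less exemption 103,000 → base 460,000
  460,000 × 12% = 55,200

Regular tax:
  246,000 × 11% = 27,060
  122,000 × 19% = 23,180
  → 50,240

Excess of alternative floor tax over regular tax: 55,200 − 50,240 = 4,960.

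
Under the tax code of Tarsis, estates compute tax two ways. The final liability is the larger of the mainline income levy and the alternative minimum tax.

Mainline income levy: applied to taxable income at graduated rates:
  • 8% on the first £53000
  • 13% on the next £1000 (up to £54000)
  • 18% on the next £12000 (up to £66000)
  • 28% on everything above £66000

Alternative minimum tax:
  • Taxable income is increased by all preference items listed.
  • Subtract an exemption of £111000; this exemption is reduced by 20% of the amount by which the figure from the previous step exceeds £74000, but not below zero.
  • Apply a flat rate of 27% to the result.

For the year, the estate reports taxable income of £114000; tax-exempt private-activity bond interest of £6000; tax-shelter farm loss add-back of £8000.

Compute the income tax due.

Alternative minimum tax:
  Adjusted income: £114000 + £6000 + £8000 = £128000
  Exemption: £111000 − 20% × (£128000 − £74000) = £111000 − £10800 = £100200
  Base: £128000 − £100200 = £27800
  £27800 × 27% = £7506

Mainline income levy:
  £53000 × 8% = £4240
  £1000 × 13% = £130
  £12000 × 18% = £2160
  £48000 × 28% = £13440
  → £19970

£19970 > £7506, so the mainline income levy governs.

£19970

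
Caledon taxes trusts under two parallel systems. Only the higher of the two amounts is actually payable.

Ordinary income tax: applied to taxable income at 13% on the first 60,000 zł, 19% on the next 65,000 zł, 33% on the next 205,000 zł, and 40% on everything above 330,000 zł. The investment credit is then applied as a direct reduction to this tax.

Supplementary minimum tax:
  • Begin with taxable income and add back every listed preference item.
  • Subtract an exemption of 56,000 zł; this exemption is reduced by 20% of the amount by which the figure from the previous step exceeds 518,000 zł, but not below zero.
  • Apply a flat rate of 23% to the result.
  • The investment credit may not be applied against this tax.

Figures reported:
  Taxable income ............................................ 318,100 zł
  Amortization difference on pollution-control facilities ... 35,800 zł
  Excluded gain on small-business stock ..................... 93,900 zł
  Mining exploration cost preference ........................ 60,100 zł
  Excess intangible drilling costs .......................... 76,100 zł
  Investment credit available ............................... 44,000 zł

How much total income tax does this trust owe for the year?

124,476 zł

Ordinary income tax:
  60,000 zł × 13% = 7,800 zł
  65,000 zł × 19% = 12,350 zł
  193,100 zł × 33% = 63,723 zł
  → 83,873 zł
  Less investment credit 44,000 zł → 39,873 zł

Supplementary minimum tax:
  Adjusted income: 318,100 zł + 35,800 zł + 93,900 zł + 60,100 zł + 76,100 zł = 584,000 zł
  Exemption: 56,000 zł − 20% × (584,000 zł − 518,000 zł) = 56,000 zł − 13,200 zł = 42,800 zł
  Base: 584,000 zł − 42,800 zł = 541,200 zł
  541,200 zł × 23% = 124,476 zł

124,476 zł > 39,873 zł, so the supplementary minimum tax is the binding amount.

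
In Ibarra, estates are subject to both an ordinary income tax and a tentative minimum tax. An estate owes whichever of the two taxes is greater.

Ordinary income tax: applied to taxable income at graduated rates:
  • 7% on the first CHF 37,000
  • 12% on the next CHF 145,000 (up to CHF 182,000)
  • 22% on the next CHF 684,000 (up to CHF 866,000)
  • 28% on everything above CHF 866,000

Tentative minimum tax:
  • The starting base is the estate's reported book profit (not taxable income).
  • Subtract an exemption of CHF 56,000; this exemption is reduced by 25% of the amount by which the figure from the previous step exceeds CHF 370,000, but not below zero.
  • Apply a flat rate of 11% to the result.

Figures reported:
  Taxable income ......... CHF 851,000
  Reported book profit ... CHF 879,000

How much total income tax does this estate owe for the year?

Tentative minimum tax:
  Base (reported book profit): CHF 879,000
  Exemption: 25% × (CHF 879,000 − CHF 370,000) = CHF 127,250 ≥ CHF 56,000, so the exemption is fully phased out
  Base: CHF 879,000 − CHF 0 = CHF 879,000
  CHF 879,000 × 11% = CHF 96,690

Ordinary income tax:
  CHF 37,000 × 7% = CHF 2,590
  CHF 145,000 × 12% = CHF 17,400
  CHF 669,000 × 22% = CHF 147,180
  → CHF 167,170

CHF 167,170 > CHF 96,690, so the ordinary income tax governs.

CHF 167,170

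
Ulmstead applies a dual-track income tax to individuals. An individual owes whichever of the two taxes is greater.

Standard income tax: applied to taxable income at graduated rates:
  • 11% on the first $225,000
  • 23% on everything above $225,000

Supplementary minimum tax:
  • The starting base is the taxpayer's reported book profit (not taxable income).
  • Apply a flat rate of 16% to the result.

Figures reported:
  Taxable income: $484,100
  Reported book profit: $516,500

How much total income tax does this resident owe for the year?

$84,343

Supplementary minimum tax:
  Base (reported book profit): $516,500
  $516,500 × 16% = $82,640

Standard income tax:
  $225,000 × 11% = $24,750
  $259,100 × 23% = $59,593
  → $84,343

$84,343 > $82,640, so the standard income tax governs.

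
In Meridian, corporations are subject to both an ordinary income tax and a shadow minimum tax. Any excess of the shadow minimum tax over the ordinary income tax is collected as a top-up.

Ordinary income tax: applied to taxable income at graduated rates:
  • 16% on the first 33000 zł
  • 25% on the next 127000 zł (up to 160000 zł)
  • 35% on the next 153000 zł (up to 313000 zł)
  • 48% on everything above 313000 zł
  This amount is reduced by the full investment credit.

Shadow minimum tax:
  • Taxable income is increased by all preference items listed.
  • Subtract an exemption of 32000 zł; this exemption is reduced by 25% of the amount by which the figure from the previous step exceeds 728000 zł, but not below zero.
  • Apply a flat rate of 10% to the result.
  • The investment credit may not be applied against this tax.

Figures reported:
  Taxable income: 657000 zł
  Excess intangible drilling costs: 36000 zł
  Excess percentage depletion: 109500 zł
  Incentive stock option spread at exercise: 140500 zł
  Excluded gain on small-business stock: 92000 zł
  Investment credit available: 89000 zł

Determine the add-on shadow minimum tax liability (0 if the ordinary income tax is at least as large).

Ordinary income tax:
  33000 zł × 16% = 5280 zł
  127000 zł × 25% = 31750 zł
  153000 zł × 35% = 53550 zł
  344000 zł × 48% = 165120 zł
  → 255700 zł
  Less investment credit 89000 zł → 166700 zł

Shadow minimum tax:
  Adjusted income: 657000 zł + 36000 zł + 109500 zł + 140500 zł + 92000 zł = 1035000 zł
  Exemption: 25% × (1035000 zł − 728000 zł) = 76750 zł ≥ 32000 zł, so the exemption is fully phased out
  Base: 1035000 zł − 0 zł = 1035000 zł
  1035000 zł × 10% = 103500 zł

103500 zł ≤ 166700 zł, so no add-on is due.

0 zł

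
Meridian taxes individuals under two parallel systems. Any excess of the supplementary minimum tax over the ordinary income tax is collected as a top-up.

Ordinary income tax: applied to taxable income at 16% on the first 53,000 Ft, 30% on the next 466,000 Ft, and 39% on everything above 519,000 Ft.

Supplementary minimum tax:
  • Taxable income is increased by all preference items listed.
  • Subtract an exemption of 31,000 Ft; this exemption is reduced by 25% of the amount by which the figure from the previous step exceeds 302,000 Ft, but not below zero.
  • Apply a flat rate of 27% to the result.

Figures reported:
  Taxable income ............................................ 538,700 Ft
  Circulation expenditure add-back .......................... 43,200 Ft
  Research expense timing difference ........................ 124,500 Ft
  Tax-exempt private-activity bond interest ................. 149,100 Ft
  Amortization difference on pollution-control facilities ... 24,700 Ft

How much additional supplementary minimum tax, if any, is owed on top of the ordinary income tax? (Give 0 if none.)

Supplementary minimum tax:
  Adjusted income: 538,700 Ft + 43,200 Ft + 124,500 Ft + 149,100 Ft + 24,700 Ft = 880,200 Ft
  Exemption: 25% × (880,200 Ft − 302,000 Ft) = 144,550 Ft ≥ 31,000 Ft, so the exemption is fully phased out
  Base: 880,200 Ft − 0 Ft = 880,200 Ft
  880,200 Ft × 27% = 237,654 Ft

Ordinary income tax:
  53,000 Ft × 16% = 8,480 Ft
  466,000 Ft × 30% = 139,800 Ft
  19,700 Ft × 39% = 7,683 Ft
  → 155,963 Ft

Excess of supplementary minimum tax over ordinary income tax: 237,654 Ft − 155,963 Ft = 81,691 Ft.

81,691 Ft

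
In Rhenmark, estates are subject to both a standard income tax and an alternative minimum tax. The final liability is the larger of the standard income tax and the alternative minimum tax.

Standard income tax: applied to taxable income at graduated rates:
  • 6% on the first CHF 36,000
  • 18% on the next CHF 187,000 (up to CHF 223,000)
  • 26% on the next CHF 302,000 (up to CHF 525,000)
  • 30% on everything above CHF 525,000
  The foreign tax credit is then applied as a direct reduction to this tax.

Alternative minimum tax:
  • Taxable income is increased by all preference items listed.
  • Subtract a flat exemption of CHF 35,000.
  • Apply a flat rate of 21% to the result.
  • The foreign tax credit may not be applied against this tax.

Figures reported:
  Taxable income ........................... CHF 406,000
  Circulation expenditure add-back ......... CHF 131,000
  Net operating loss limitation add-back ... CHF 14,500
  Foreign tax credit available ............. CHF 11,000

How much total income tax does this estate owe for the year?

CHF 108,465

Standard income tax:
  CHF 36,000 × 6% = CHF 2,160
  CHF 187,000 × 18% = CHF 33,660
  CHF 183,000 × 26% = CHF 47,580
  → CHF 83,400
  Less foreign tax credit CHF 11,000 → CHF 72,400

Alternative minimum tax:
  Adjusted income: CHF 406,000 + CHF 131,000 + CHF 14,500 = CHF 551,500
  Less exemption CHF 35,000 → base CHF 516,500
  CHF 516,500 × 21% = CHF 108,465

CHF 108,465 > CHF 72,400, so the alternative minimum tax is the binding amount.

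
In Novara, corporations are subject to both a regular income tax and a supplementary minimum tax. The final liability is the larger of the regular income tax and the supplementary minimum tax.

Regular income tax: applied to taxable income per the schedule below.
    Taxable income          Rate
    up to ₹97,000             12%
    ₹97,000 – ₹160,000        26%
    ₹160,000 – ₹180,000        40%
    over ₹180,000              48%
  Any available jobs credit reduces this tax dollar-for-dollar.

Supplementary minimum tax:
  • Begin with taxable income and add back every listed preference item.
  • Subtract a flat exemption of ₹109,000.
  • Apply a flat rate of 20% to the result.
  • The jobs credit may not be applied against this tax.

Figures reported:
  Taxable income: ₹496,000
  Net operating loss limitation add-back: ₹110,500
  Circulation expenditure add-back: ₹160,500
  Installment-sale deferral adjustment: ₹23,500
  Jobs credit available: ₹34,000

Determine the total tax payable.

Supplementary minimum tax:
  Adjusted income: ₹496,000 + ₹110,500 + ₹160,500 + ₹23,500 = ₹790,500
  Less exemption ₹109,000 → base ₹681,500
  ₹681,500 × 20% = ₹136,300

Regular income tax:
  ₹97,000 × 12% = ₹11,640
  ₹63,000 × 26% = ₹16,380
  ₹20,000 × 40% = ₹8,000
  ₹316,000 × 48% = ₹151,680
  → ₹187,700
  Less jobs credit ₹34,000 → ₹153,700

₹153,700 > ₹136,300, so the regular income tax governs.

₹153,700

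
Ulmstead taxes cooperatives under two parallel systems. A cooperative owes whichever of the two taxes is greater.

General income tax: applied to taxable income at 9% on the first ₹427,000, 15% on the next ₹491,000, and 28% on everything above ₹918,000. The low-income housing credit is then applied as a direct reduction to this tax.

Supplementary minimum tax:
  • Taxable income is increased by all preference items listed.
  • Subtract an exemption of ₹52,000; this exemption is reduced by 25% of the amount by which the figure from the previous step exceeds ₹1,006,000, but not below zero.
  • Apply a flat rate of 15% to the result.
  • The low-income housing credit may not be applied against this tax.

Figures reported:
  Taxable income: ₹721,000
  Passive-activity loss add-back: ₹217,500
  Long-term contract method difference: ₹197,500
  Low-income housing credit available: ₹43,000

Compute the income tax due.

₹167,475

Supplementary minimum tax:
  Adjusted income: ₹721,000 + ₹217,500 + ₹197,500 = ₹1,136,000
  Exemption: ₹52,000 − 25% × (₹1,136,000 − ₹1,006,000) = ₹52,000 − ₹32,500 = ₹19,500
  Base: ₹1,136,000 − ₹19,500 = ₹1,116,500
  ₹1,116,500 × 15% = ₹167,475

General income tax:
  ₹427,000 × 9% = ₹38,430
  ₹294,000 × 15% = ₹44,100
  → ₹82,530
  Less low-income housing credit ₹43,000 → ₹39,530

₹167,475 > ₹39,530, so the supplementary minimum tax is the binding amount.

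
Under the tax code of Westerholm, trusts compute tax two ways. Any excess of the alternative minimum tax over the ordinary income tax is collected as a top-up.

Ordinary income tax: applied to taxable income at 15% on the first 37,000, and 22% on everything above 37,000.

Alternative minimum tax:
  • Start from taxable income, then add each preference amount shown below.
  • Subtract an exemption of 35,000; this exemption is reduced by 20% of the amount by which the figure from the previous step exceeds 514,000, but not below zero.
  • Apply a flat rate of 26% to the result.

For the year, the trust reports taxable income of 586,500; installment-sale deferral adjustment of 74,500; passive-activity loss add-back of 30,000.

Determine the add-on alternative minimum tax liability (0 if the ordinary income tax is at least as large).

Alternative minimum tax:
  Adjusted income: 586,500 + 74,500 + 30,000 = 691,000
  Exemption: 20% × (691,000 − 514,000) = 35,400 ≥ 35,000, so the exemption is fully phased out
  Base: 691,000 − 0 = 691,000
  691,000 × 26% = 179,660

Ordinary income tax:
  37,000 × 15% = 5,550
  549,500 × 22% = 120,890
  → 126,440

Excess of alternative minimum tax over ordinary income tax: 179,660 − 126,440 = 53,220.

53,220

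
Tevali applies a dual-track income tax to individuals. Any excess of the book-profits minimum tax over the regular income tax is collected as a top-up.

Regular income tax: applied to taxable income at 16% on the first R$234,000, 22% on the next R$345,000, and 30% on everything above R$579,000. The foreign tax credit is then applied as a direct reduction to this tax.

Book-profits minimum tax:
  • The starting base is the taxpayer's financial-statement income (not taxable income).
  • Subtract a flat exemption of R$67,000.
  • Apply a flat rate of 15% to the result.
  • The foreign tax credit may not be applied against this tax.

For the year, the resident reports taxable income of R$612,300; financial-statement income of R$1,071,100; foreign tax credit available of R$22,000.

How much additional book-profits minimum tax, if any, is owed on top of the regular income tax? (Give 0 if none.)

R$49,285

Regular income tax:
  R$234,000 × 16% = R$37,440
  R$345,000 × 22% = R$75,900
  R$33,300 × 30% = R$9,990
  → R$123,330
  Less foreign tax credit R$22,000 → R$101,330

Book-profits minimum tax:
  Base (financial-statement income): R$1,071,100
  Less exemption R$67,000 → base R$1,004,100
  R$1,004,100 × 15% = R$150,615

Excess of book-profits minimum tax over regular income tax: R$150,615 − R$101,330 = R$49,285.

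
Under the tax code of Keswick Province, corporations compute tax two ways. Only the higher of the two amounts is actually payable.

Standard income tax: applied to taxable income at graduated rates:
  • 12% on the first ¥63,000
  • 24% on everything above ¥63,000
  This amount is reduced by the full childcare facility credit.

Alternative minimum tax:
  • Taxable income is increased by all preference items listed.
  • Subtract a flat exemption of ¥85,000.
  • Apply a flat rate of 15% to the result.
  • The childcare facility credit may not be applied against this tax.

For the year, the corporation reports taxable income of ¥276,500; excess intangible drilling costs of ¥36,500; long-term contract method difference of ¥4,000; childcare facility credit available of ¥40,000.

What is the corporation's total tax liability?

¥34,800

Standard income tax:
  ¥63,000 × 12% = ¥7,560
  ¥213,500 × 24% = ¥51,240
  → ¥58,800
  Less childcare facility credit ¥40,000 → ¥18,800

Alternative minimum tax:
  Adjusted income: ¥276,500 + ¥36,500 + ¥4,000 = ¥317,000
  Less exemption ¥85,000 → base ¥232,000
  ¥232,000 × 15% = ¥34,800

¥34,800 > ¥18,800, so the alternative minimum tax is the binding amount.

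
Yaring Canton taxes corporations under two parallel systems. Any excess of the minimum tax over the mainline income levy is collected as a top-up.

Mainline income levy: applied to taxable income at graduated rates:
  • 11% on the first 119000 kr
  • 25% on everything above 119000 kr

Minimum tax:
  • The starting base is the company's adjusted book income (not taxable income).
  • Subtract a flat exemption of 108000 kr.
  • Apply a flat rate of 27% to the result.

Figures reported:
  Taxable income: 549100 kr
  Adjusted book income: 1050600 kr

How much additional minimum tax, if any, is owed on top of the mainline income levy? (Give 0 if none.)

Mainline income levy:
  119000 kr × 11% = 13090 kr
  430100 kr × 25% = 107525 kr
  → 120615 kr

Minimum tax:
  Base (adjusted book income): 1050600 kr
  Less exemption 108000 kr → base 942600 kr
  942600 kr × 27% = 254502 kr

Excess of minimum tax over mainline income levy: 254502 kr − 120615 kr = 133887 kr.

133887 kr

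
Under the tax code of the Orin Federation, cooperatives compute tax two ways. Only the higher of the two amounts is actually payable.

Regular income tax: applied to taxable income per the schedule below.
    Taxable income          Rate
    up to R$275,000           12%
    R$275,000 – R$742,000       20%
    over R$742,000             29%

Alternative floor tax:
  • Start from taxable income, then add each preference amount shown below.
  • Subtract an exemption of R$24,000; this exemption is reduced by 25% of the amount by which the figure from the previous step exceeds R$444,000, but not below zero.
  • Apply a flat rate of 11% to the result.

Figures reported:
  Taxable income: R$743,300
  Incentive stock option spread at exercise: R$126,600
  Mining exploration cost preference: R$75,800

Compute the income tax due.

R$126,777

Alternative floor tax:
  Adjusted income: R$743,300 + R$126,600 + R$75,800 = R$945,700
  Exemption: 25% × (R$945,700 − R$444,000) = R$125,425 ≥ R$24,000, so the exemption is fully phased out
  Base: R$945,700 − R$0 = R$945,700
  R$945,700 × 11% = R$104,027

Regular income tax:
  R$275,000 × 12% = R$33,000
  R$467,000 × 20% = R$93,400
  R$1,300 × 29% = R$377
  → R$126,777

R$126,777 > R$104,027, so the regular income tax governs.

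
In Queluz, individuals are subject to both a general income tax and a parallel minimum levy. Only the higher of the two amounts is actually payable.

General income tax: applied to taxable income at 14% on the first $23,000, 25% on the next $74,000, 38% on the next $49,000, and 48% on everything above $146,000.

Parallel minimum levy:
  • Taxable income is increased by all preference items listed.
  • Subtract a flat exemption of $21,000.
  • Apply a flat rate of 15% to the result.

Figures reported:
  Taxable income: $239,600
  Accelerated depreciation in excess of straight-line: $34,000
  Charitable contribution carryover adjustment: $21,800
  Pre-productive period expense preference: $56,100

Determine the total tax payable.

$85,268

General income tax:
  $23,000 × 14% = $3,220
  $74,000 × 25% = $18,500
  $49,000 × 38% = $18,620
  $93,600 × 48% = $44,928
  → $85,268

Parallel minimum levy:
  Adjusted income: $239,600 + $34,000 + $21,800 + $56,100 = $351,500
  Less exemption $21,000 → base $330,500
  $330,500 × 15% = $49,575

$85,268 > $49,575, so the general income tax governs.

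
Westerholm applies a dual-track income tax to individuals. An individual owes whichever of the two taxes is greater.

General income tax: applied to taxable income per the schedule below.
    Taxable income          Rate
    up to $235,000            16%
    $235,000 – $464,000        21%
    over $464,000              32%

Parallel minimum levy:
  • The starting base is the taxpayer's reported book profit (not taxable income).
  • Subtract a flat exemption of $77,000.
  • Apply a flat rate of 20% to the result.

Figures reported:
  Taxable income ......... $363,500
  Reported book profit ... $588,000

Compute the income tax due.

$102,200

Parallel minimum levy:
  Base (reported book profit): $588,000
  Less exemption $77,000 → base $511,000
  $511,000 × 20% = $102,200

General income tax:
  $235,000 × 16% = $37,600
  $128,500 × 21% = $26,985
  → $64,585

$102,200 > $64,585, so the parallel minimum levy is the binding amount.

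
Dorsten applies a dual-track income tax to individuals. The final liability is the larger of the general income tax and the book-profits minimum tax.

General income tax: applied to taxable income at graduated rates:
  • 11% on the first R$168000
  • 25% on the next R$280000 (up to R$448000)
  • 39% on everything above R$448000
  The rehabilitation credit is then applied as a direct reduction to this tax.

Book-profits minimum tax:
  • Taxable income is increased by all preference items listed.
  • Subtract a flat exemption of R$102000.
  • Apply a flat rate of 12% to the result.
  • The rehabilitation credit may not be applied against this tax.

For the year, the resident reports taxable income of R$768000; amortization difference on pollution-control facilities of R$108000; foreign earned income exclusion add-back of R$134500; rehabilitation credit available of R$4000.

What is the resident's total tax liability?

R$209280

General income tax:
  R$168000 × 11% = R$18480
  R$280000 × 25% = R$70000
  R$320000 × 39% = R$124800
  → R$213280
  Less rehabilitation credit R$4000 → R$209280

Book-profits minimum tax:
  Adjusted income: R$768000 + R$108000 + R$134500 = R$1010500
  Less exemption R$102000 → base R$908500
  R$908500 × 12% = R$109020

R$209280 > R$109020, so the general income tax governs.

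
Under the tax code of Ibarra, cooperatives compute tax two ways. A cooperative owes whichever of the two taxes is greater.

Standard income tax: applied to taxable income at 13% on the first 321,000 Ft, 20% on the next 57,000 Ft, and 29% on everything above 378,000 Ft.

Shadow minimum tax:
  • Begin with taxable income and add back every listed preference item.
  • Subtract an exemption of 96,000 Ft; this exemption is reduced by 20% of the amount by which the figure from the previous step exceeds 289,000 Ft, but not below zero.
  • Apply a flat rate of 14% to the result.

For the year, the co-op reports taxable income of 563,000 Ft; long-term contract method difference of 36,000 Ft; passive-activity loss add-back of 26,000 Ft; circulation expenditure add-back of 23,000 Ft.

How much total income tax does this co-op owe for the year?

Standard income tax:
  321,000 Ft × 13% = 41,730 Ft
  57,000 Ft × 20% = 11,400 Ft
  185,000 Ft × 29% = 53,650 Ft
  → 106,780 Ft

Shadow minimum tax:
  Adjusted income: 563,000 Ft + 36,000 Ft + 26,000 Ft + 23,000 Ft = 648,000 Ft
  Exemption: 96,000 Ft − 20% × (648,000 Ft − 289,000 Ft) = 96,000 Ft − 71,800 Ft = 24,200 Ft
  Base: 648,000 Ft − 24,200 Ft = 623,800 Ft
  623,800 Ft × 14% = 87,332 Ft

106,780 Ft > 87,332 Ft, so the standard income tax governs.

106,780 Ft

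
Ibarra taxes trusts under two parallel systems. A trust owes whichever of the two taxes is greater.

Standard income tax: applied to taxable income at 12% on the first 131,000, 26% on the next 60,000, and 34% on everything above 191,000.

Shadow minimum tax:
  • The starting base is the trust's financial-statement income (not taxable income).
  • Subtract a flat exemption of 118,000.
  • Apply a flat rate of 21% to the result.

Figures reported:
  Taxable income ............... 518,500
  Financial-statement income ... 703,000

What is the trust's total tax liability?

142,670

Standard income tax:
  131,000 × 12% = 15,720
  60,000 × 26% = 15,600
  327,500 × 34% = 111,350
  → 142,670

Shadow minimum tax:
  Base (financial-statement income): 703,000
  Less exemption 118,000 → base 585,000
  585,000 × 21% = 122,850

142,670 > 122,850, so the standard income tax governs.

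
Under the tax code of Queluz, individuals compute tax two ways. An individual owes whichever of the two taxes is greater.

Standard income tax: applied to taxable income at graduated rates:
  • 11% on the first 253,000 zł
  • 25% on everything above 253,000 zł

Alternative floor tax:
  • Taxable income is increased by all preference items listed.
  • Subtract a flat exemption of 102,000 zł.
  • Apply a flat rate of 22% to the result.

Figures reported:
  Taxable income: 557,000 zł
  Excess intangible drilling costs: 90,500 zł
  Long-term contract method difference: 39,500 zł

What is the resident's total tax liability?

128,700 zł

Standard income tax:
  253,000 zł × 11% = 27,830 zł
  304,000 zł × 25% = 76,000 zł
  → 103,830 zł

Alternative floor tax:
  Adjusted income: 557,000 zł + 90,500 zł + 39,500 zł = 687,000 zł
  Less exemption 102,000 zł → base 585,000 zł
  585,000 zł × 22% = 128,700 zł

128,700 zł > 103,830 zł, so the alternative floor tax is the binding amount.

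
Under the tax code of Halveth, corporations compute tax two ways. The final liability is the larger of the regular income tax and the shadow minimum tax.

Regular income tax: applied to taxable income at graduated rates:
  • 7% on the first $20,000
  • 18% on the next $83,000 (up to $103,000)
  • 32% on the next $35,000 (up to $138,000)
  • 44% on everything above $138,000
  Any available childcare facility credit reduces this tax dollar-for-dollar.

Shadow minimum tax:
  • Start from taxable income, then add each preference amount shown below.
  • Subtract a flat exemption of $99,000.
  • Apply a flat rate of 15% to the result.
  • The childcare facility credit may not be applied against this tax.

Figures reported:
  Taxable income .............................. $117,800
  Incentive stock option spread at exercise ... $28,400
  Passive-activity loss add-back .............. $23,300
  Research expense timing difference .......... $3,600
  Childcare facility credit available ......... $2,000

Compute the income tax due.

Regular income tax:
  $20,000 × 7% = $1,400
  $83,000 × 18% = $14,940
  $14,800 × 32% = $4,736
  → $21,076
  Less childcare facility credit $2,000 → $19,076

Shadow minimum tax:
  Adjusted income: $117,800 + $28,400 + $23,300 + $3,600 = $173,100
  Less exemption $99,000 → base $74,100
  $74,100 × 15% = $11,115

$19,076 > $11,115, so the regular income tax governs.

$19,076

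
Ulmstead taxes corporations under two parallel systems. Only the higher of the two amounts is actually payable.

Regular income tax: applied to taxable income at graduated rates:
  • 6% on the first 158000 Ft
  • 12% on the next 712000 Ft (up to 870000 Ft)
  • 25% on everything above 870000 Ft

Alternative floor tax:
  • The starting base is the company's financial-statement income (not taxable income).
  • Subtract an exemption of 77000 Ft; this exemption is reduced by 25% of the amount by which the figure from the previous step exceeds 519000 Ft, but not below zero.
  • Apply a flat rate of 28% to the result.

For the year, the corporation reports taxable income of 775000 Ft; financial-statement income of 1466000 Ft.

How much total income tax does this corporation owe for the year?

Regular income tax:
  158000 Ft × 6% = 9480 Ft
  617000 Ft × 12% = 74040 Ft
  → 83520 Ft

Alternative floor tax:
  Base (financial-statement income): 1466000 Ft
  Exemption: 25% × (1466000 Ft − 519000 Ft) = 236750 Ft ≥ 77000 Ft, so the exemption is fully phased out
  Base: 1466000 Ft − 0 Ft = 1466000 Ft
  1466000 Ft × 28% = 410480 Ft

410480 Ft > 83520 Ft, so the alternative floor tax is the binding amount.

410480 Ft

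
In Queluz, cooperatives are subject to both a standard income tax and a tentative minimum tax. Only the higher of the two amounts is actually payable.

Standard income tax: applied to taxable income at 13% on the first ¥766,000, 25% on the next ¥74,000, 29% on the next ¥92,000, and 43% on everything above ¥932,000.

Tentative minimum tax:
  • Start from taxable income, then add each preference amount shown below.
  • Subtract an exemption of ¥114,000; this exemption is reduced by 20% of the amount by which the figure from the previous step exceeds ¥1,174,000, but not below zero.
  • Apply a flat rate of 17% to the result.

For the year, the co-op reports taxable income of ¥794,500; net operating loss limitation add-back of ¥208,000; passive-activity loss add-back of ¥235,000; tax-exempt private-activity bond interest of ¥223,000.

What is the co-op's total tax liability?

Tentative minimum tax:
  Adjusted income: ¥794,500 + ¥208,000 + ¥235,000 + ¥223,000 = ¥1,460,500
  Exemption: ¥114,000 − 20% × (¥1,460,500 − ¥1,174,000) = ¥114,000 − ¥57,300 = ¥56,700
  Base: ¥1,460,500 − ¥56,700 = ¥1,403,800
  ¥1,403,800 × 17% = ¥238,646

Standard income tax:
  ¥766,000 × 13% = ¥99,580
  ¥28,500 × 25% = ¥7,125
  → ¥106,705

¥238,646 > ¥106,705, so the tentative minimum tax is the binding amount.

¥238,646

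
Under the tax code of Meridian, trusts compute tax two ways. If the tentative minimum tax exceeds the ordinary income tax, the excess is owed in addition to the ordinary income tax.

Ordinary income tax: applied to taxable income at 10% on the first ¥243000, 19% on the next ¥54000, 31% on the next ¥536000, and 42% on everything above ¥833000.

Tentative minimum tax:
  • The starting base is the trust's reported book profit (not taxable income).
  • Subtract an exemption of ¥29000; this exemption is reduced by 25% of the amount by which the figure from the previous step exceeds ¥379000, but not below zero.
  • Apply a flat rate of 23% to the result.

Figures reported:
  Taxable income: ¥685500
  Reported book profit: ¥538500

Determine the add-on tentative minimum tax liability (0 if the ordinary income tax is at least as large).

¥0

Tentative minimum tax:
  Base (reported book profit): ¥538500
  Exemption: 25% × (¥538500 − ¥379000) = ¥39875 ≥ ¥29000, so the exemption is fully phased out
  Base: ¥538500 − ¥0 = ¥538500
  ¥538500 × 23% = ¥123855

Ordinary income tax:
  ¥243000 × 10% = ¥24300
  ¥54000 × 19% = ¥10260
  ¥388500 × 31% = ¥120435
  → ¥154995

¥123855 ≤ ¥154995, so no add-on is due.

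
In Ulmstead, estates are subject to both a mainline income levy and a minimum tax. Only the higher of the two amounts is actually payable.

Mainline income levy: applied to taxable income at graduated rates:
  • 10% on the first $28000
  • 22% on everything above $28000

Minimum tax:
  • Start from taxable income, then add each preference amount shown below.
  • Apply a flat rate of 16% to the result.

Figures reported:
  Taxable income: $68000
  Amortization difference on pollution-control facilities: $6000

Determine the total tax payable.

$11840

Minimum tax:
  Adjusted income: $68000 + $6000 = $74000
  $74000 × 16% = $11840

Mainline income levy:
  $28000 × 10% = $2800
  $40000 × 22% = $8800
  → $11600

$11840 > $11600, so the minimum tax is the binding amount.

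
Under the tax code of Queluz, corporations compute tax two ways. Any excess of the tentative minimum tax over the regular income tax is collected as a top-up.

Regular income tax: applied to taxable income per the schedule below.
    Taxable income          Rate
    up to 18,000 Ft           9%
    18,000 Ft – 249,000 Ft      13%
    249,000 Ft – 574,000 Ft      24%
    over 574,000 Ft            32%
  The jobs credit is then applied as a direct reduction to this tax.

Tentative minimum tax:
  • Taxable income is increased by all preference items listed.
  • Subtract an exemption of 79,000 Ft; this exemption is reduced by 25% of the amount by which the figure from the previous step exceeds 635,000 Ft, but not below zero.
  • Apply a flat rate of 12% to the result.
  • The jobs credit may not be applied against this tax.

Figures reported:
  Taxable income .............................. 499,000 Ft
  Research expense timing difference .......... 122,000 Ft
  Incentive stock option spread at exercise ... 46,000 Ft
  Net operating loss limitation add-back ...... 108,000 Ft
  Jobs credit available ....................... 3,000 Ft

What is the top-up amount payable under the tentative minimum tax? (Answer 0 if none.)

Regular income tax:
  18,000 Ft × 9% = 1,620 Ft
  231,000 Ft × 13% = 30,030 Ft
  250,000 Ft × 24% = 60,000 Ft
  → 91,650 Ft
  Less jobs credit 3,000 Ft → 88,650 Ft

Tentative minimum tax:
  Adjusted income: 499,000 Ft + 122,000 Ft + 46,000 Ft + 108,000 Ft = 775,000 Ft
  Exemption: 79,000 Ft − 25% × (775,000 Ft − 635,000 Ft) = 79,000 Ft − 35,000 Ft = 44,000 Ft
  Base: 775,000 Ft − 44,000 Ft = 731,000 Ft
  731,000 Ft × 12% = 87,720 Ft

87,720 Ft ≤ 88,650 Ft, so no add-on is due.

0 Ft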